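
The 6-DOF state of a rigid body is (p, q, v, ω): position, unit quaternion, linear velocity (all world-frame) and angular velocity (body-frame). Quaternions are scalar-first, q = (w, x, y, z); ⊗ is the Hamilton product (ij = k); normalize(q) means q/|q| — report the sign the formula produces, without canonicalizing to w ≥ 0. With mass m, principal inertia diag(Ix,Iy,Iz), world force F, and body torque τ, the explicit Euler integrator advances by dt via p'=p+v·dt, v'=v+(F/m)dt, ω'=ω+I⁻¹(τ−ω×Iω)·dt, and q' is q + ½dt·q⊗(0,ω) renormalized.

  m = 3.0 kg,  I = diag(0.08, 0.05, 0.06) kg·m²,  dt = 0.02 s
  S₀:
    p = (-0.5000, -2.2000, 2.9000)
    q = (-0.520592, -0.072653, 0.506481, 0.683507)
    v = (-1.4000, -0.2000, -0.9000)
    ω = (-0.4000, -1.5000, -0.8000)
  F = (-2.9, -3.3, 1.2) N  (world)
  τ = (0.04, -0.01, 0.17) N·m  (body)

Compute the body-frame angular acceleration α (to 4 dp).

α = (0.3500, -0.3280, 3.1333)

precession coupling ω×(Iω) = (0.0120, 0.0064, -0.0180)
(τ − ω×Iω)/I = (0.3500, -0.3280, 3.1333)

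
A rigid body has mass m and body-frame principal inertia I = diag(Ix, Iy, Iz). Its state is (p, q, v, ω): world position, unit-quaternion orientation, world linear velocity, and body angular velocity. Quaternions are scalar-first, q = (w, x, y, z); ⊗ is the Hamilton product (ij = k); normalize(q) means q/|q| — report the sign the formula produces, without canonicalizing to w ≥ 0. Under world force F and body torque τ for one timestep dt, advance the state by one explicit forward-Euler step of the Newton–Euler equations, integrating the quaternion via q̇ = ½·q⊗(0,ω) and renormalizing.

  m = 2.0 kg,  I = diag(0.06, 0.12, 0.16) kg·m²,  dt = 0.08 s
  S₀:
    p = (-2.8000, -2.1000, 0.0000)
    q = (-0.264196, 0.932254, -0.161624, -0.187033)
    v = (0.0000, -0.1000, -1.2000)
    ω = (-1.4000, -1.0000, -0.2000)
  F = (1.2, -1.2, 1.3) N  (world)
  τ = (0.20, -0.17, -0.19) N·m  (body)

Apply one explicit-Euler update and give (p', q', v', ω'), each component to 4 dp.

new position p' = (-2.8000, -2.1080, -0.0960)
v' = v + a·dt = (0.0480, -0.1480, -1.1480)
gyro term ω×Iω = (0.0080, -0.0280, 0.0840)
α = I⁻¹(τ − ω×Iω) = (3.2000, -1.1833, -1.7125)
new body rate ω' = (-1.1440, -1.0947, -0.3370)
2q̇ = q⊗(0,ω) = (1.1061250, 0.2151662, 0.7124930, -1.1056884)
q' = normalize(q + ½dt·q⊗(0,ω)) = (-0.2194, 0.9386, -0.1328, -0.2307)

p' = (-2.8000, -2.1080, -0.0960)
q' = (-0.2194, 0.9386, -0.1328, -0.2307)
v' = (0.0480, -0.1480, -1.1480)
ω' = (-1.1440, -1.0947, -0.3370)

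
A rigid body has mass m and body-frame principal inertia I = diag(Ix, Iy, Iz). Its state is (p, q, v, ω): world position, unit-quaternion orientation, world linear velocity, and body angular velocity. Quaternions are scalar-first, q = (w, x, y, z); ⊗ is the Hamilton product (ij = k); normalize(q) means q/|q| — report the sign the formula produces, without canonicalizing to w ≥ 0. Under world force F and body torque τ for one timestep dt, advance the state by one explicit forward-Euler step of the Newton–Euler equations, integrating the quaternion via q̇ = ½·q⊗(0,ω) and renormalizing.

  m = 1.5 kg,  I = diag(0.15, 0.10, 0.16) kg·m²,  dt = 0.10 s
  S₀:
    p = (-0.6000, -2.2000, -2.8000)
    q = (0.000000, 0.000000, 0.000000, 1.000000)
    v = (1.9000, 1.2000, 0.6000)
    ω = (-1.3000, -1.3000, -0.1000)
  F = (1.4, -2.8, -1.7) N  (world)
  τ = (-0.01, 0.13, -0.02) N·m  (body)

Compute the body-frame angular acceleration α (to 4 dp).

α = (-0.1187, 1.3130, 0.4031)

precession coupling ω×(Iω) = (0.0078, -0.0013, -0.0845)
(τ − ω×Iω)/I = (-0.1187, 1.3130, 0.4031)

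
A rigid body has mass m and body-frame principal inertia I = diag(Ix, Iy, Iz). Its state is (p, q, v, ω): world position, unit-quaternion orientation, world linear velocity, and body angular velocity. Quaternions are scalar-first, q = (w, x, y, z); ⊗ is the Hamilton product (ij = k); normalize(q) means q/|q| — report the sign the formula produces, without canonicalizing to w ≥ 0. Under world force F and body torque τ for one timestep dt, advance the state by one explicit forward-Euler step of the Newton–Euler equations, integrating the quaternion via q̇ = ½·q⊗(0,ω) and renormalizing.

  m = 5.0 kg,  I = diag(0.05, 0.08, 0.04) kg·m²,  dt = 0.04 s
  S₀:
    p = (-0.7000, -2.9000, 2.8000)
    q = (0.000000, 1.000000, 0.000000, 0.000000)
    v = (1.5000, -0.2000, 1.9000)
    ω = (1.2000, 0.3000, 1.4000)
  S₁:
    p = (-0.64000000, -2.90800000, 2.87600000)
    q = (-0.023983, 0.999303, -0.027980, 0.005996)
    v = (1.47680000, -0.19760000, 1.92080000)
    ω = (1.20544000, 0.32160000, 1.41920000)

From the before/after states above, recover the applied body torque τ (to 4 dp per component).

τ = (-0.0100, 0.0600, 0.0300)

ω₁ − ω₀ = (0.00544000, 0.02160000, 0.01920000)
gyro term ω₀×Iω₀ = (-0.0168, 0.0168, 0.0108)
applied torque τ = (-0.0100, 0.0600, 0.0300)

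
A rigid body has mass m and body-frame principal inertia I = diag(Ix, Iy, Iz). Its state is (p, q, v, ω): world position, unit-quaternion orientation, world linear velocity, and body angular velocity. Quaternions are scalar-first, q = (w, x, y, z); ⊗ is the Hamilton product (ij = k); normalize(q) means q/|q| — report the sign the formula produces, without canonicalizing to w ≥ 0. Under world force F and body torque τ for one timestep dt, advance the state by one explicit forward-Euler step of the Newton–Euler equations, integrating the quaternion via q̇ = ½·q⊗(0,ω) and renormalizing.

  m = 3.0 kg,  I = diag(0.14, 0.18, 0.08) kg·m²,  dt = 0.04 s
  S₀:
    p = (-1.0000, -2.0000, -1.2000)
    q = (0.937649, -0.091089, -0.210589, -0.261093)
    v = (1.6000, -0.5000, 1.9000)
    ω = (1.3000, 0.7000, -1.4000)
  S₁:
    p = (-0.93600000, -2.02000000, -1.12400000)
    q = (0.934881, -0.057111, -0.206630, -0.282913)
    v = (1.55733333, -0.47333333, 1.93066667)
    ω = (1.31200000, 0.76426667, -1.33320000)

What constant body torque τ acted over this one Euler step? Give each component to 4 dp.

τ = (0.1400, 0.1800, 0.1700)

rate change Δω = (0.01200000, 0.06426667, 0.06680000)
ω₀×(Iω₀) = (0.0980, -0.1092, 0.0364)
applied torque τ = (0.1400, 0.1800, 0.1700)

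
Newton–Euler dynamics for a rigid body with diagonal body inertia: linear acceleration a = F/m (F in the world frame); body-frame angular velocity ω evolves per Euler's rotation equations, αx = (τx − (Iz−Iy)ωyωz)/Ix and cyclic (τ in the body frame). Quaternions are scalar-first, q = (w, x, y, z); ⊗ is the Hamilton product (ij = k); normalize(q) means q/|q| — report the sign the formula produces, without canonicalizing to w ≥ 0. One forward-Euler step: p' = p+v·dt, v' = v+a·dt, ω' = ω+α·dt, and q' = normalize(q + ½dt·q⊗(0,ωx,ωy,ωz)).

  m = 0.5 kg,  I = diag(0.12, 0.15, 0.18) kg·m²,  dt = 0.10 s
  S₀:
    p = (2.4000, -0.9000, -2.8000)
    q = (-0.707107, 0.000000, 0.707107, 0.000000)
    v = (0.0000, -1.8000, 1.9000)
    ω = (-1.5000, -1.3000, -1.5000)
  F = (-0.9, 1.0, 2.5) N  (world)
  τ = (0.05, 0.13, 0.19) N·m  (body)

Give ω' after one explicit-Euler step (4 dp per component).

ω' = (-1.5071, -1.1233, -1.4269)

precession coupling ω×(Iω) = (0.0585, -0.1350, 0.0585)
α = I⁻¹(τ − ω×Iω) = (-0.0708, 1.7667, 0.7306)
ω' = ω + α·dt = (-1.5071, -1.1233, -1.4269)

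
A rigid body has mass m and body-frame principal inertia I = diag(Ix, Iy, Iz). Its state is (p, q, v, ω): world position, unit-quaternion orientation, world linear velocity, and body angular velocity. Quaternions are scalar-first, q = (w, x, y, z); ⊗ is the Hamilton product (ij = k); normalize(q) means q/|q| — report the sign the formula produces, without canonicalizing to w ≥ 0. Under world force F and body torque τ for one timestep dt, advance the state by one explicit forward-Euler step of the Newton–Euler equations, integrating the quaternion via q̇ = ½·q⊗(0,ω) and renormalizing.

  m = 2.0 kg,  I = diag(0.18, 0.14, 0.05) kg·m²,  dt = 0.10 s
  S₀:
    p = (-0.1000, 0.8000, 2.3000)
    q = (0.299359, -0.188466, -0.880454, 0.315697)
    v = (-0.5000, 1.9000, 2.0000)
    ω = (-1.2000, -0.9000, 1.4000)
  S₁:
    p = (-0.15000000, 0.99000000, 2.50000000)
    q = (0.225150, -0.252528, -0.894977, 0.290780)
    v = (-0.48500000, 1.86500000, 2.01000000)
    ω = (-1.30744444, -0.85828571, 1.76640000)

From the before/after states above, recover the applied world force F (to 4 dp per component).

Δv = v₁−v₀ = (0.01500000, -0.03500000, 0.01000000)
F = m·Δv/dt = (0.3000, -0.7000, 0.2000)

F = (0.3000, -0.7000, 0.2000)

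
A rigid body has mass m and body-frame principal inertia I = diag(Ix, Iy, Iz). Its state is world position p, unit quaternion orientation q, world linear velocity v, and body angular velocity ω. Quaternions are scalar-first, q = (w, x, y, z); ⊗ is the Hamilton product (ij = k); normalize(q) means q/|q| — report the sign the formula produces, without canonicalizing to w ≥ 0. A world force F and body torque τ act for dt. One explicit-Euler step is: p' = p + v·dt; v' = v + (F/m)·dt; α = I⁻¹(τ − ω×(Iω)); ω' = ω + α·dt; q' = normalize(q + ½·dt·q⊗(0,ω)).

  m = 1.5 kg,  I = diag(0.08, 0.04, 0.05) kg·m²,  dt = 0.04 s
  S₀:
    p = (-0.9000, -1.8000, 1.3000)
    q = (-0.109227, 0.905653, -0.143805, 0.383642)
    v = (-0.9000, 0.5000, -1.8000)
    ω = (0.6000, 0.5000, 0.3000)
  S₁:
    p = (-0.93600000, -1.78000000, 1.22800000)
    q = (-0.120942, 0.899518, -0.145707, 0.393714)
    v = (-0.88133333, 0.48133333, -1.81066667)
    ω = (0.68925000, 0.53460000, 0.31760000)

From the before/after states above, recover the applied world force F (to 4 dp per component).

v₁ − v₀ = (0.01866667, -0.01866667, -0.01066667)
F = m·Δv/dt = (0.7000, -0.7000, -0.4000)

F = (0.7000, -0.7000, -0.4000)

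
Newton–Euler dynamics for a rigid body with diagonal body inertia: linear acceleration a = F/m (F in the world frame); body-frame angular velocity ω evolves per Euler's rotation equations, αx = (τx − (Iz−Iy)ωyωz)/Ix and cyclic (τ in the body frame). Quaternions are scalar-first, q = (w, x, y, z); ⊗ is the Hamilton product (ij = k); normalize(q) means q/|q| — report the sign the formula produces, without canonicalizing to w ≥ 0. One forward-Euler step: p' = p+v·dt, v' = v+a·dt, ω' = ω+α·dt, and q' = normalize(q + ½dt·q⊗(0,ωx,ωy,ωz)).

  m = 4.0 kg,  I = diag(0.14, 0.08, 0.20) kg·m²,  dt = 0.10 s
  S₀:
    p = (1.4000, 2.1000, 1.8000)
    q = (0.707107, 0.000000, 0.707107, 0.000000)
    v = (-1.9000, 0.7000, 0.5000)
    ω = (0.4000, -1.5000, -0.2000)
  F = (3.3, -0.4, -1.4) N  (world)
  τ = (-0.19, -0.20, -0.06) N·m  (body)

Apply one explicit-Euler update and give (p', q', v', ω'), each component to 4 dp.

p' = (1.2100, 2.1700, 1.8500)
q' = (0.7578, 0.0070, 0.6521, -0.0211)
v' = (-1.8175, 0.6900, 0.4650)
ω' = (0.2386, -1.7560, -0.2480)

p' = p + v·dt = (1.2100, 2.1700, 1.8500)
new velocity v' = (-1.8175, 0.6900, 0.4650)
gyro term ω×Iω = (0.0360, 0.0048, 0.0360)
α = I⁻¹(τ − ω×Iω) = (-1.6143, -2.5600, -0.4800)
new body rate ω' = (0.2386, -1.7560, -0.2480)
Hamilton product q⊗(0,ω) = (1.0606605, 0.1414214, -1.0606605, -0.4242642)
updated quaternion q' = (0.7578, 0.0070, 0.6521, -0.0211)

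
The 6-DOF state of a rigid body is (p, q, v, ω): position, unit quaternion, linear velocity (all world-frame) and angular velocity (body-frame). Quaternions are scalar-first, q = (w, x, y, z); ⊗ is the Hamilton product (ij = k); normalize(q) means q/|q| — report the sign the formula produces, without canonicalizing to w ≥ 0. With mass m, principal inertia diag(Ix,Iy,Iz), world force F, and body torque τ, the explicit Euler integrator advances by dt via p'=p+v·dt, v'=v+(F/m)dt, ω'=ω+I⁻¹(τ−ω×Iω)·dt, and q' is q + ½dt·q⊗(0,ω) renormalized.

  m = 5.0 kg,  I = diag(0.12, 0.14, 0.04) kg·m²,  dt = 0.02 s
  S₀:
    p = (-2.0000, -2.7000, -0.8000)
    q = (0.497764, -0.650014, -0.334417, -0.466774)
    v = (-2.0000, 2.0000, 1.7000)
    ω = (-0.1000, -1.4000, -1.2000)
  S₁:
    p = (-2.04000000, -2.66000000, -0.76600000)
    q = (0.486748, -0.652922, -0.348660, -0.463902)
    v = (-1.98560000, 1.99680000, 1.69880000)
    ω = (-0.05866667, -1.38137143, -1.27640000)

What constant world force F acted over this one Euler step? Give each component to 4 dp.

F = (3.6000, -0.8000, -0.3000)

Δv = v₁−v₀ = (0.01440000, -0.00320000, -0.00120000)
F = m·Δv/dt = (3.6000, -0.8000, -0.3000)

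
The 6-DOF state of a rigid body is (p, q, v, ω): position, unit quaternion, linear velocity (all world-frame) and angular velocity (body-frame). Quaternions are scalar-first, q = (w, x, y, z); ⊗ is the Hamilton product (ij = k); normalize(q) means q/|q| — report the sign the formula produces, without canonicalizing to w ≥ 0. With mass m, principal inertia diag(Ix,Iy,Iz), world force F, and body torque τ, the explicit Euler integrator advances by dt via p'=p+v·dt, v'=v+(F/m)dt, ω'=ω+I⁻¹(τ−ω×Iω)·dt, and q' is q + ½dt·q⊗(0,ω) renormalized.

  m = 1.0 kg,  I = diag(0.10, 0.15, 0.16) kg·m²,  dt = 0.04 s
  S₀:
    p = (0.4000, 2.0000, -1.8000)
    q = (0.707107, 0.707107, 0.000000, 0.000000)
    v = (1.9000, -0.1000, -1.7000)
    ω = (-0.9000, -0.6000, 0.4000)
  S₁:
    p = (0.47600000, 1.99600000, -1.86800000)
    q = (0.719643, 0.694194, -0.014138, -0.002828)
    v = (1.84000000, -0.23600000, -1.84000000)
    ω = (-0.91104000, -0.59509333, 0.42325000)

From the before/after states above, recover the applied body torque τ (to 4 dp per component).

ω₁ − ω₀ = (-0.01104000, 0.00490667, 0.02325000)
precession coupling = (-0.0024, 0.0216, 0.0270)
applied torque τ = (-0.0300, 0.0400, 0.1200)

τ = (-0.0300, 0.0400, 0.1200)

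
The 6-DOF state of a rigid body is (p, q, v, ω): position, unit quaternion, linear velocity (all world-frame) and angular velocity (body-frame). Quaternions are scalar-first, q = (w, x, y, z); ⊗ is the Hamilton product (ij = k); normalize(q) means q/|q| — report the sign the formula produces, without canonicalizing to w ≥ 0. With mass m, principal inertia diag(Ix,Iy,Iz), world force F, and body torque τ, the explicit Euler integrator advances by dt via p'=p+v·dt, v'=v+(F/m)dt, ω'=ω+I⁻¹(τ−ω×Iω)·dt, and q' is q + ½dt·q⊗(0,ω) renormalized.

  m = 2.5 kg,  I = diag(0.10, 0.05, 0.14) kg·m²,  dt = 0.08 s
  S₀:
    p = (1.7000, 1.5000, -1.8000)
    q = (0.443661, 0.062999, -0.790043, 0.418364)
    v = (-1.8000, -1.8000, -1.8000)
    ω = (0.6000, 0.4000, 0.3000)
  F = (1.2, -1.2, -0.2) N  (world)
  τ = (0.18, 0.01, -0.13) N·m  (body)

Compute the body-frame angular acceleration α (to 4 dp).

precession coupling ω×(Iω) = (0.0108, -0.0072, -0.0120)
α = I⁻¹(τ − ω×Iω) = (1.6920, 0.3440, -0.8429)

α = (1.6920, 0.3440, -0.8429)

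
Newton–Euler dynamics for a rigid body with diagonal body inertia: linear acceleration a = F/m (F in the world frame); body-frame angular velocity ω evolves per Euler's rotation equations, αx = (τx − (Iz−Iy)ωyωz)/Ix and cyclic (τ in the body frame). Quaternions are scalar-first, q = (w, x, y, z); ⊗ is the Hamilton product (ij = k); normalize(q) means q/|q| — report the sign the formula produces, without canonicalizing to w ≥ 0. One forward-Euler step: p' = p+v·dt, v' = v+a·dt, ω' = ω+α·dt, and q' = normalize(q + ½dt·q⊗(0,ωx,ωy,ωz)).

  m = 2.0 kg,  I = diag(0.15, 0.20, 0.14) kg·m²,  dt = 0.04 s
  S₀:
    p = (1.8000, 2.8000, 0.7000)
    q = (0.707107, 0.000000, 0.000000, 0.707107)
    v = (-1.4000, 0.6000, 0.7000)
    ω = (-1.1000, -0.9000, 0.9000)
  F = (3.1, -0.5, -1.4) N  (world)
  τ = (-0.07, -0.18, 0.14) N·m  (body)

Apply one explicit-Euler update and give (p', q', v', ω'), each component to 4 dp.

ω×(Iω) gyroscopic = (0.0486, -0.0099, 0.0495)
α = I⁻¹(τ − ω×Iω) = (-0.7907, -0.8505, 0.6464)
new body rate ω' = (-1.1316, -0.9340, 0.9259)
2q̇ = q⊗(0,ω) = (-0.6363963, -0.1414214, -1.4142140, 0.6363963)
q + ½dt·q⊗(0,ω), renormalized = (0.6940, -0.0028, -0.0283, 0.7194)
p + v·dt = (1.7440, 2.8240, 0.7280)
v' = v + a·dt = (-1.3380, 0.5900, 0.6720)

p' = (1.7440, 2.8240, 0.7280)
q' = (0.6940, -0.0028, -0.0283, 0.7194)
v' = (-1.3380, 0.5900, 0.6720)
ω' = (-1.1316, -0.9340, 0.9259)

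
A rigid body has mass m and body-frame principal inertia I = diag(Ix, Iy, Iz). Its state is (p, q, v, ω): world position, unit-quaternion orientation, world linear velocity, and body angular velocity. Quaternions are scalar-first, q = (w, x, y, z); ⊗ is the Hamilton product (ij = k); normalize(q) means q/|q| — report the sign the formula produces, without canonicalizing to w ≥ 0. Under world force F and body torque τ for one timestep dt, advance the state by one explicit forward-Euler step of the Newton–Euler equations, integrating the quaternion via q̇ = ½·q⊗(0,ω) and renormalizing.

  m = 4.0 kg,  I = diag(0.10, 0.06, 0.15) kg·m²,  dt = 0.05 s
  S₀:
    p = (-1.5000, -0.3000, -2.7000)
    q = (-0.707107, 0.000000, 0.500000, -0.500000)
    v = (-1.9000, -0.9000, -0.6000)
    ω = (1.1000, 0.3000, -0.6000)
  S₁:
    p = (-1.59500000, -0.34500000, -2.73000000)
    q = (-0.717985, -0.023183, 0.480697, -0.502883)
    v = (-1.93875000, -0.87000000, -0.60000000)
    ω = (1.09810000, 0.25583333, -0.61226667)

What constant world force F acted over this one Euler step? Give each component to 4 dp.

F = (-3.1000, 2.4000, 0.0000)

velocity change Δv = (-0.03875000, 0.03000000, 0.00000000)
F = m·Δv/dt = (-3.1000, 2.4000, 0.0000)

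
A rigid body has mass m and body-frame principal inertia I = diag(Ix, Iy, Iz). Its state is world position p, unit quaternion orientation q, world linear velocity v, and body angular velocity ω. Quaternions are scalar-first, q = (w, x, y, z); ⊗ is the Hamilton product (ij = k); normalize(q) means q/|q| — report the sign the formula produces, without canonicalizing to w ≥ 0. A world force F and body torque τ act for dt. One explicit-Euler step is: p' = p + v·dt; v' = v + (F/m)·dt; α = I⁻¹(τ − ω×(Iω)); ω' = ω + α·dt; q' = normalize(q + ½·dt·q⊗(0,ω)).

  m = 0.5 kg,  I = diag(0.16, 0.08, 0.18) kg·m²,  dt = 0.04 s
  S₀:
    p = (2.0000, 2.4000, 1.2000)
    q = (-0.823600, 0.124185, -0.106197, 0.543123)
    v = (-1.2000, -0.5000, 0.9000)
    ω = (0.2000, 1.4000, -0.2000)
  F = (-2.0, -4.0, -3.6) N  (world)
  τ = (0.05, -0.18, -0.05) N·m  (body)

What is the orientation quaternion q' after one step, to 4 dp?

q⊗(0,ω) = (0.2324634, -0.9038528, -1.0195784, 0.3598184)
q' = normalize(q + ½dt·q⊗(0,ω)) = (-0.8186, 0.1061, -0.1265, 0.5501)

q' = (-0.8186, 0.1061, -0.1265, 0.5501)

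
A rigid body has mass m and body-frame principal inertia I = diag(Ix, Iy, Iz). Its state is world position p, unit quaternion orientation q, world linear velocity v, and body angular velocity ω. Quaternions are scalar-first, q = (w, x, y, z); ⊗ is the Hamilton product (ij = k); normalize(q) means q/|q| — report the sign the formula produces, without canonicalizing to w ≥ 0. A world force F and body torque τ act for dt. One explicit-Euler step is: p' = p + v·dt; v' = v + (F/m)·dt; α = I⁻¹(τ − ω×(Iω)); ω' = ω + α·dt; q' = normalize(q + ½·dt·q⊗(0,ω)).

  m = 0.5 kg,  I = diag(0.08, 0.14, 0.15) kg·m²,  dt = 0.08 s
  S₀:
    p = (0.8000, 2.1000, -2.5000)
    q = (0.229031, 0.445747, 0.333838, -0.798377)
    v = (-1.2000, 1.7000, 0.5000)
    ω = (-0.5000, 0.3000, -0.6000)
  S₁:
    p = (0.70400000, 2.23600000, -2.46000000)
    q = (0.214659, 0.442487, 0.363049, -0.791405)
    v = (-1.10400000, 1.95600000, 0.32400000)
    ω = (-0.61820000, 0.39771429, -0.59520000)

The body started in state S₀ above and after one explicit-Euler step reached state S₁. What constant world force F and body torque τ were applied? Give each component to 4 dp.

F = (0.6000, 1.6000, -1.1000)
τ = (-0.1200, 0.1500, 0.0000)

Δω = ω₁−ω₀ = (-0.11820000, 0.09771429, 0.00480000)
ω₀×(Iω₀) = (-0.0018, -0.0210, -0.0090)
applied torque τ = (-0.1200, 0.1500, 0.0000)
v₁ − v₀ = (0.09600000, 0.25600000, -0.17600000)
F = m·Δv/dt = (0.6000, 1.6000, -1.1000)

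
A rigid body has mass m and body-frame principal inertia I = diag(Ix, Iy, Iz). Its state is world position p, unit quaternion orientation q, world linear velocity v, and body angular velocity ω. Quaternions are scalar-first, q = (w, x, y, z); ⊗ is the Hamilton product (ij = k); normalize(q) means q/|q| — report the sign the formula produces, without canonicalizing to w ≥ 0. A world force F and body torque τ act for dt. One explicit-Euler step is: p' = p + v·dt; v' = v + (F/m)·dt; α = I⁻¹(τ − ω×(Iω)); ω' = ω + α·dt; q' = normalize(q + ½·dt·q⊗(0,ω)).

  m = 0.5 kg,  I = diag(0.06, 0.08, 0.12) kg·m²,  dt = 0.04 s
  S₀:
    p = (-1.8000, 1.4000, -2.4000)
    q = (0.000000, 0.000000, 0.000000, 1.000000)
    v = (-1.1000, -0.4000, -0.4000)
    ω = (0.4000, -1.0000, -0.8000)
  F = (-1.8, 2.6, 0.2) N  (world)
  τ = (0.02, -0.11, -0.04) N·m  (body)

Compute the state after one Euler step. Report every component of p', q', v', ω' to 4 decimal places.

angular accel α = (-0.2000, -1.6150, -0.2667)
ω' = ω + α·dt = (0.3920, -1.0646, -0.8107)
2q̇ = q⊗(0,ω) = (0.8000000, 1.0000000, 0.4000000, 0.0000000)
updated quaternion q' = (0.0160, 0.0200, 0.0080, 0.9996)
p + v·dt = (-1.8440, 1.3840, -2.4160)
v' = v + a·dt = (-1.2440, -0.1920, -0.3840)

p' = (-1.8440, 1.3840, -2.4160)
q' = (0.0160, 0.0200, 0.0080, 0.9996)
v' = (-1.2440, -0.1920, -0.3840)
ω' = (0.3920, -1.0646, -0.8107)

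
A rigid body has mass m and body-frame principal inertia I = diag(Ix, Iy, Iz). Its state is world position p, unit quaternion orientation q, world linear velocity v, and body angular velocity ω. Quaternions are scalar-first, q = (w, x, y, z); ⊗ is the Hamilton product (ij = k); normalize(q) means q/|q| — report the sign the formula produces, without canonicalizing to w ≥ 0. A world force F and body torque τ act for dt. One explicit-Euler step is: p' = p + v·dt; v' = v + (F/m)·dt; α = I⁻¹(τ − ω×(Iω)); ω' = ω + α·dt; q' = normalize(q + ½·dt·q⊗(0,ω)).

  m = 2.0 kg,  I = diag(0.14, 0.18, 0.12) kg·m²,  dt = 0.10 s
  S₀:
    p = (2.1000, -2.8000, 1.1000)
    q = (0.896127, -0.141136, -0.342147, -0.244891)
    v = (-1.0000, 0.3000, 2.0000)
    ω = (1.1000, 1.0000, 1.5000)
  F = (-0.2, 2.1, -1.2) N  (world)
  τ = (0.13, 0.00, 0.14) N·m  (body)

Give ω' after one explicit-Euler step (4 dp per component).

gyro term ω×Iω = (-0.0900, 0.0330, 0.0440)
(τ − ω×Iω)/I = (1.5714, -0.1833, 0.8000)
new body rate ω' = (1.2571, 0.9817, 1.5800)

ω' = (1.2571, 0.9817, 1.5800)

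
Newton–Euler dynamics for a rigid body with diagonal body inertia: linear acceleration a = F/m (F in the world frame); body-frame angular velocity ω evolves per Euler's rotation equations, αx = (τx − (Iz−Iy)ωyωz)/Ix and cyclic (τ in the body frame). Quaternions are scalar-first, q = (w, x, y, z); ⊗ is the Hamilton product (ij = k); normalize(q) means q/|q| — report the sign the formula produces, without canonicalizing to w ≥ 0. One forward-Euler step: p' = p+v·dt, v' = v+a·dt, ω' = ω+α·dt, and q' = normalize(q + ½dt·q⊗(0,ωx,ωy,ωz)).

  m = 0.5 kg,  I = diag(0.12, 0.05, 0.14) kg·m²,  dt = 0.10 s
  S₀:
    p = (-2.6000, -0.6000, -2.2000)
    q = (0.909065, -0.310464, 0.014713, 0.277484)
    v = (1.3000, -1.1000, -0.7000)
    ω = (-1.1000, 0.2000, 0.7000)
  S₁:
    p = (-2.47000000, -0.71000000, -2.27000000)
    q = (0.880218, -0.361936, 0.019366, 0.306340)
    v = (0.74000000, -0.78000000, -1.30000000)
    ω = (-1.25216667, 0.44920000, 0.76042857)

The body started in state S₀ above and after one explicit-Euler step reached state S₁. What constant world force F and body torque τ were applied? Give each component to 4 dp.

Δω = ω₁−ω₀ = (-0.15216667, 0.24920000, 0.06042857)
applied torque τ = (-0.1700, 0.1400, 0.1000)
v₁ − v₀ = (-0.56000000, 0.32000000, -0.60000000)
F = m·Δv/dt = (-2.8000, 1.6000, -3.0000)

F = (-2.8000, 1.6000, -3.0000)
τ = (-0.1700, 0.1400, 0.1000)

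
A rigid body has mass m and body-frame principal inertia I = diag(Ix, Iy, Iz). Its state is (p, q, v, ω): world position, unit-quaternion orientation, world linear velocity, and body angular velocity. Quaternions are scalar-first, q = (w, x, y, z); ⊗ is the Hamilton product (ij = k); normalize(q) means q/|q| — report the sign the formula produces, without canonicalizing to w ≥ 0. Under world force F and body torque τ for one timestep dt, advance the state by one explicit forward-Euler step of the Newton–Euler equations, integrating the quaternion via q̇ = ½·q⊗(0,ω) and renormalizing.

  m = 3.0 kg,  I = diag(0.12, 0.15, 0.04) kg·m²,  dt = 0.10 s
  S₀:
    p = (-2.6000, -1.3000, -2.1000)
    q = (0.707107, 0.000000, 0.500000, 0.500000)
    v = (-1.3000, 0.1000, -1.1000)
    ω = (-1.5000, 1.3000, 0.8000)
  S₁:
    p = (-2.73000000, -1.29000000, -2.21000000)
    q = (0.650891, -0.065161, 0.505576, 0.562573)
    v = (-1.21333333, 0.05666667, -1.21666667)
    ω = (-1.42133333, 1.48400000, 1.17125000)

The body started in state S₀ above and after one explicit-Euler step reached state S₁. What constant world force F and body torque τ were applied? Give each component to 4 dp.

F = (2.6000, -1.3000, -3.5000)
τ = (-0.0200, 0.1800, 0.0900)

velocity change Δv = (0.08666667, -0.04333333, -0.11666667)
applied force F = (2.6000, -1.3000, -3.5000)
ω₁ − ω₀ = (0.07866667, 0.18400000, 0.37125000)
I·α + gyro = (-0.0200, 0.1800, 0.0900)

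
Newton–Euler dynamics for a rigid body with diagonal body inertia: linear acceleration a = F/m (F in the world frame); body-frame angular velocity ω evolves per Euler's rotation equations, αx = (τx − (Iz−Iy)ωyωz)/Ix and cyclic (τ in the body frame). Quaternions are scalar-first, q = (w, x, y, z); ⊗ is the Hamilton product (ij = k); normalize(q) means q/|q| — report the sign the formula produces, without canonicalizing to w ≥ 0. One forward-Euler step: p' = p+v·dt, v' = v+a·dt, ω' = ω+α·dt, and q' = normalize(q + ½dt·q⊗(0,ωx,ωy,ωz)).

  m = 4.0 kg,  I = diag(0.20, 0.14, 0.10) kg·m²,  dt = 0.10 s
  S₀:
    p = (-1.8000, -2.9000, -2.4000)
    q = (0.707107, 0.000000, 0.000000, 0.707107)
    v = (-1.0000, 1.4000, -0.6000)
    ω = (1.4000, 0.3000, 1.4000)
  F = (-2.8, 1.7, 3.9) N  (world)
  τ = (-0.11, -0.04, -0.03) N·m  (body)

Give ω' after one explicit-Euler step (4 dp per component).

ω' = (1.3534, 0.1314, 1.3952)

ω×(Iω) gyroscopic = (-0.0168, 0.1960, -0.0252)
(τ − ω×Iω)/I = (-0.4660, -1.6857, -0.0480)
new body rate ω' = (1.3534, 0.1314, 1.3952)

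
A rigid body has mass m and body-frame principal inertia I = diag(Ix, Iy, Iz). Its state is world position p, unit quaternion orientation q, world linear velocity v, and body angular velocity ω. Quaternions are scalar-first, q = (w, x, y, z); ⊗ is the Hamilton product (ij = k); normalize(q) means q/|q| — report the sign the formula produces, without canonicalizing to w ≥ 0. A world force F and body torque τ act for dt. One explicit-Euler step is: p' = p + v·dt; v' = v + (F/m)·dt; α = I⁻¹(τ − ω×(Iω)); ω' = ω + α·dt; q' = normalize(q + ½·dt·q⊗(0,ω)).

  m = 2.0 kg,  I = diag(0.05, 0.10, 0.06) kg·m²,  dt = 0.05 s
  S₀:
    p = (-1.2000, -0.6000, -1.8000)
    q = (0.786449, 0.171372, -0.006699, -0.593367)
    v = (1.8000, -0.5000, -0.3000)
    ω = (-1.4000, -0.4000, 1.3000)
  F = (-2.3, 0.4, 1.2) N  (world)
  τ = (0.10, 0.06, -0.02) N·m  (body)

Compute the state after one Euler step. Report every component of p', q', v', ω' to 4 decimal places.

p' = (-1.1100, -0.6250, -1.8150)
q' = (0.8107, 0.1375, 0.0006, -0.5691)
v' = (1.7425, -0.4900, -0.2700)
ω' = (-1.3208, -0.3791, 1.2600)

ω×(Iω) gyroscopic = (0.0208, 0.0182, 0.0280)
α = I⁻¹(τ − ω×Iω) = (1.5840, 0.4180, -0.8000)
ω' = ω + α·dt = (-1.3208, -0.3791, 1.2600)
2q̇ = q⊗(0,ω) = (1.0086183, -1.3470841, 0.2933506, 0.9444563)
q' = normalize(q + ½dt·q⊗(0,ω)) = (0.8107, 0.1375, 0.0006, -0.5691)
a = (-1.1500, 0.2000, 0.6000)
new position p' = (-1.1100, -0.6250, -1.8150)
v' = v + a·dt = (1.7425, -0.4900, -0.2700)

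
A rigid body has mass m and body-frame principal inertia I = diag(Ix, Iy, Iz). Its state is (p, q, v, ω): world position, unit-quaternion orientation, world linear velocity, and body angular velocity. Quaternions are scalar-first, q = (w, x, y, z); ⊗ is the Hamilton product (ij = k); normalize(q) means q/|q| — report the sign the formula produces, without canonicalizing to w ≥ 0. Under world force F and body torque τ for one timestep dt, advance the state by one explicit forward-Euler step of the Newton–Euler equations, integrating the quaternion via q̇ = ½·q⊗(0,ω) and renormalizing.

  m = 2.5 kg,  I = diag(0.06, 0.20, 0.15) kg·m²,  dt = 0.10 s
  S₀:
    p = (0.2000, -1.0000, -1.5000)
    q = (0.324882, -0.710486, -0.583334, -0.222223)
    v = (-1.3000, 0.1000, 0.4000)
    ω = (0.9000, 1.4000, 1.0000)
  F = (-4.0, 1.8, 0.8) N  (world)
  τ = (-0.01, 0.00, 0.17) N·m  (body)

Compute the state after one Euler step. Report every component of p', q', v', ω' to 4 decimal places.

(τ − ω×Iω)/I = (1.0000, 0.4050, -0.0427)
new body rate ω' = (1.0000, 1.4405, 0.9957)
Hamilton product q⊗(0,ω) = (1.6783280, 0.0201720, 0.9653201, -0.1447978)
updated quaternion q' = (0.4069, -0.7062, -0.5326, -0.2284)
a = (-1.6000, 0.7200, 0.3200)
p + v·dt = (0.0700, -0.9900, -1.4600)
v + (F/m)dt = (-1.4600, 0.1720, 0.4320)

p' = (0.0700, -0.9900, -1.4600)
q' = (0.4069, -0.7062, -0.5326, -0.2284)
v' = (-1.4600, 0.1720, 0.4320)
ω' = (1.0000, 1.4405, 0.9957)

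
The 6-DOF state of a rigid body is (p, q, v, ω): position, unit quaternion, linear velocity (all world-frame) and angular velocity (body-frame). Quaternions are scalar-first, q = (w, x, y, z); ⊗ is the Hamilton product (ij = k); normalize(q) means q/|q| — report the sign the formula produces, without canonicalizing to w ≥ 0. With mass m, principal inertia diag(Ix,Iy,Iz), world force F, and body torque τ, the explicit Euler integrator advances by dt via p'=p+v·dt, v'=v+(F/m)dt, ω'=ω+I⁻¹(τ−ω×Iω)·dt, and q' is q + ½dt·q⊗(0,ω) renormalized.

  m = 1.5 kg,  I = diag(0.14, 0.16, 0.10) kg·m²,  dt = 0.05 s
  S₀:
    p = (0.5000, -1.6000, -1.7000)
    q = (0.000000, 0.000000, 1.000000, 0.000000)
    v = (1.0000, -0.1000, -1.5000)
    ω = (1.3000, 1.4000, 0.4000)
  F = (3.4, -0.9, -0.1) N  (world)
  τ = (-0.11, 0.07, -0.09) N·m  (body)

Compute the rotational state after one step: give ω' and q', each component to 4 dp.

angular accel α = (-0.5457, 0.3075, -1.2640)
ω + α·dt = (1.2727, 1.4154, 0.3368)
Hamilton product q⊗(0,ω) = (-1.4000000, 0.4000000, 0.0000000, -1.3000000)
q + ½dt·q⊗(0,ω), renormalized = (-0.0350, 0.0100, 0.9988, -0.0325)

ω' = (1.2727, 1.4154, 0.3368)
q' = (-0.0350, 0.0100, 0.9988, -0.0325)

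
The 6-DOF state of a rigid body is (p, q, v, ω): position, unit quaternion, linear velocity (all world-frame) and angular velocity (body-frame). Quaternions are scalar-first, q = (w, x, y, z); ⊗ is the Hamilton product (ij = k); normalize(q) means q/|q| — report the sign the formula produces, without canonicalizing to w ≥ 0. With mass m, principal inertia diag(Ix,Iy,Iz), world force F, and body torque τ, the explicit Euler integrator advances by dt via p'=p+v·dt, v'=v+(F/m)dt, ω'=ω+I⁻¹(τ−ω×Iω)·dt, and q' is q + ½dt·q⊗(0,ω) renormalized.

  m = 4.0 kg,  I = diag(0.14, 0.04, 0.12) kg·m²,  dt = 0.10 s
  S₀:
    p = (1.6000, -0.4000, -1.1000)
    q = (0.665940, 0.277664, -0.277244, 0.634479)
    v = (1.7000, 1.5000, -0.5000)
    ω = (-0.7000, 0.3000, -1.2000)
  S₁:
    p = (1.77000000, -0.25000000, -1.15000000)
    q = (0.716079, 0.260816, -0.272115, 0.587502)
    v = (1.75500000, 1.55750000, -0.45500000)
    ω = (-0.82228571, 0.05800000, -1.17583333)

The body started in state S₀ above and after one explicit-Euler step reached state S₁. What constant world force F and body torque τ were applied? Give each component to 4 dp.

F = (2.2000, 2.3000, 1.8000)
τ = (-0.2000, -0.0800, 0.0500)

Δω = ω₁−ω₀ = (-0.12228571, -0.24200000, 0.02416667)
I·α + gyro = (-0.2000, -0.0800, 0.0500)
Δv = v₁−v₀ = (0.05500000, 0.05750000, 0.04500000)
applied force F = (2.2000, 2.3000, 1.8000)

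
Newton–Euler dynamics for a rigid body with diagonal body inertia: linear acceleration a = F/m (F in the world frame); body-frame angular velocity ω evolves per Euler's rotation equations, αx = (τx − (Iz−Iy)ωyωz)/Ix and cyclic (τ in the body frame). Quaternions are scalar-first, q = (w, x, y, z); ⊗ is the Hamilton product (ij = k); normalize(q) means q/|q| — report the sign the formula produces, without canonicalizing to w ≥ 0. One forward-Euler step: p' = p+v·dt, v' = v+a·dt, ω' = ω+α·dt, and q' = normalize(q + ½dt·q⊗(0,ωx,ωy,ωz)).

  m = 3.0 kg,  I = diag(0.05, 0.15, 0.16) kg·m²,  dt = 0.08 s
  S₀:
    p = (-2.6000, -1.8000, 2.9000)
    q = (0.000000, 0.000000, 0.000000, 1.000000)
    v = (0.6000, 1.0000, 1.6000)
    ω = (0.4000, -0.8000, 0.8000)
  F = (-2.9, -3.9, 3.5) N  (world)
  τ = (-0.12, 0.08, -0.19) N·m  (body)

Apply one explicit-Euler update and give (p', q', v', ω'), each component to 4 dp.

p' = (-2.5520, -1.7200, 3.0280)
q' = (-0.0320, 0.0320, 0.0160, 0.9988)
v' = (0.5227, 0.8960, 1.6933)
ω' = (0.2182, -0.7386, 0.7210)

ω×(Iω) gyroscopic = (-0.0064, -0.0352, -0.0320)
(τ − ω×Iω)/I = (-2.2720, 0.7680, -0.9875)
ω' = ω + α·dt = (0.2182, -0.7386, 0.7210)
2q̇ = q⊗(0,ω) = (-0.8000000, 0.8000000, 0.4000000, 0.0000000)
q' = normalize(q + ½dt·q⊗(0,ω)) = (-0.0320, 0.0320, 0.0160, 0.9988)
a = (-0.9667, -1.3000, 1.1667)
p' = p + v·dt = (-2.5520, -1.7200, 3.0280)
v' = v + a·dt = (0.5227, 0.8960, 1.6933)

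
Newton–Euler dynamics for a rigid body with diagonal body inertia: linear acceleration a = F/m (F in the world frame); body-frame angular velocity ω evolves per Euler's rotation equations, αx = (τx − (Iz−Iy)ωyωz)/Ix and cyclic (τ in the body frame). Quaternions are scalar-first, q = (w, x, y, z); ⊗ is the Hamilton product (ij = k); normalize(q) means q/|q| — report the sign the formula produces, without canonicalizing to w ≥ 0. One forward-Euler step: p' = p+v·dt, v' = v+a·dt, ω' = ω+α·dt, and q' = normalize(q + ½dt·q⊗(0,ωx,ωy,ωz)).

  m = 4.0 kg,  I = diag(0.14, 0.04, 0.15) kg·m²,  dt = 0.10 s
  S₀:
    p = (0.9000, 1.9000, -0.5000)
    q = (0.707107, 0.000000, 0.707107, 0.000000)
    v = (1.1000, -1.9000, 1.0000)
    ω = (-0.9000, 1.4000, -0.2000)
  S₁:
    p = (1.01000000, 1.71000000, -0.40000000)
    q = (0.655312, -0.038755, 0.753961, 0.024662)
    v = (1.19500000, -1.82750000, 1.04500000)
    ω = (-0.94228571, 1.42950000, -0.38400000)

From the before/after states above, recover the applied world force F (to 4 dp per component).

velocity change Δv = (0.09500000, 0.07250000, 0.04500000)
applied force F = (3.8000, 2.9000, 1.8000)

F = (3.8000, 2.9000, 1.8000)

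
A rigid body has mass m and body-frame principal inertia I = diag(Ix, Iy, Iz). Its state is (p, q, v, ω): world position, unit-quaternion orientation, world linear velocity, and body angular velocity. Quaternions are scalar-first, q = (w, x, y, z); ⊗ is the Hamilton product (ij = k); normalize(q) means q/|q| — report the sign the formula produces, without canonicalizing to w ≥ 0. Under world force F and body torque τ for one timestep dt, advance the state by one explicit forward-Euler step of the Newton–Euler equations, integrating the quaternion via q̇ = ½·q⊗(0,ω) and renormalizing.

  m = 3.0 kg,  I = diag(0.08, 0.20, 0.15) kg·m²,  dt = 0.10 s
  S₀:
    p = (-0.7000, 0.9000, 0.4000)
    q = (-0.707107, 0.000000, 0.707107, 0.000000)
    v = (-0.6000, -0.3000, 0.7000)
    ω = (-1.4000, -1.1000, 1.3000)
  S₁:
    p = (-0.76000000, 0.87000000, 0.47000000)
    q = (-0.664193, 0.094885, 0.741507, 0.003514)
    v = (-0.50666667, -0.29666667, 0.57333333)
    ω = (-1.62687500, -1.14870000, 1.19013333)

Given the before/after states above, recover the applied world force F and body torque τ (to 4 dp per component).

F = (2.8000, 0.1000, -3.8000)
τ = (-0.1100, 0.0300, 0.0200)

rate change Δω = (-0.22687500, -0.04870000, -0.10986667)
I·α + gyro = (-0.1100, 0.0300, 0.0200)
v₁ − v₀ = (0.09333333, 0.00333333, -0.12666667)
F = m·Δv/dt = (2.8000, 0.1000, -3.8000)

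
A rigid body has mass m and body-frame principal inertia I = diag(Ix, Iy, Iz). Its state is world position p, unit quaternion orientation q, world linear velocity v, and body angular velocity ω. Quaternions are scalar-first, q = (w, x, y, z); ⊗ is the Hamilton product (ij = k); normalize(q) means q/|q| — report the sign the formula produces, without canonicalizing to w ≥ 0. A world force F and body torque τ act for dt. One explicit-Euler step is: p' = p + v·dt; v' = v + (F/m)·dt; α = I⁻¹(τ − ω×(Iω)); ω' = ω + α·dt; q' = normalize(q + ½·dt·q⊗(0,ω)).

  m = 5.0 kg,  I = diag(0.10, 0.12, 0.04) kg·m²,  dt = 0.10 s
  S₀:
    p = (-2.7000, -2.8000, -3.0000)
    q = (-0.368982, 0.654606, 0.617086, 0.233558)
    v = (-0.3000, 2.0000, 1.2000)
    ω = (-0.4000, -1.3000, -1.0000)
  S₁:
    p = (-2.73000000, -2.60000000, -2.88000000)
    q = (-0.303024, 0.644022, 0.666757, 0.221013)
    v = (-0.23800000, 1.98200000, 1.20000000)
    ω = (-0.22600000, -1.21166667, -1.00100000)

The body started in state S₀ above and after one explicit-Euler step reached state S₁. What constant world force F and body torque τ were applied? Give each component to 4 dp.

ω₁ − ω₀ = (0.17400000, 0.08833333, -0.00100000)
gyro term ω₀×Iω₀ = (-0.1040, 0.0240, 0.0104)
applied torque τ = (0.0700, 0.1300, 0.0100)
velocity change Δv = (0.06200000, -0.01800000, 0.00000000)
F = m·Δv/dt = (3.1000, -0.9000, 0.0000)

F = (3.1000, -0.9000, 0.0000)
τ = (0.0700, 0.1300, 0.0100)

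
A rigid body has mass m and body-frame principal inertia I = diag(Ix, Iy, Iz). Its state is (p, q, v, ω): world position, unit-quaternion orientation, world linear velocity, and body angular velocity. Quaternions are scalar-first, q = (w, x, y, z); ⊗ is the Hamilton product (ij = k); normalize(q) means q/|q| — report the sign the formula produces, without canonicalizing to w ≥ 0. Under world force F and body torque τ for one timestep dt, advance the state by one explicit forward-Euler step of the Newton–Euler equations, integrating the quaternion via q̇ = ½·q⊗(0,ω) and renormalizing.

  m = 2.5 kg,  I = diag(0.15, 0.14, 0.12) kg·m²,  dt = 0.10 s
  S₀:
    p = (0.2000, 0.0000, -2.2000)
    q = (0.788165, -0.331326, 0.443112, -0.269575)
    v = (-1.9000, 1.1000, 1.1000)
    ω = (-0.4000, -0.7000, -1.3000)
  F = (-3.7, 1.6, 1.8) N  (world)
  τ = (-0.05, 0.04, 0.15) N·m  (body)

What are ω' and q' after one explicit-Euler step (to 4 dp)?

gyro term ω×Iω = (-0.0182, 0.0156, -0.0028)
α = I⁻¹(τ − ω×Iω) = (-0.2120, 0.1743, 1.2733)
new body rate ω' = (-0.4212, -0.6826, -1.1727)
q⊗(0,ω) = (-0.1727995, -1.0800141, -0.8746093, -0.6154415)
q + ½dt·q⊗(0,ω), renormalized = (0.7773, -0.3842, 0.3982, -0.2995)

ω' = (-0.4212, -0.6826, -1.1727)
q' = (0.7773, -0.3842, 0.3982, -0.2995)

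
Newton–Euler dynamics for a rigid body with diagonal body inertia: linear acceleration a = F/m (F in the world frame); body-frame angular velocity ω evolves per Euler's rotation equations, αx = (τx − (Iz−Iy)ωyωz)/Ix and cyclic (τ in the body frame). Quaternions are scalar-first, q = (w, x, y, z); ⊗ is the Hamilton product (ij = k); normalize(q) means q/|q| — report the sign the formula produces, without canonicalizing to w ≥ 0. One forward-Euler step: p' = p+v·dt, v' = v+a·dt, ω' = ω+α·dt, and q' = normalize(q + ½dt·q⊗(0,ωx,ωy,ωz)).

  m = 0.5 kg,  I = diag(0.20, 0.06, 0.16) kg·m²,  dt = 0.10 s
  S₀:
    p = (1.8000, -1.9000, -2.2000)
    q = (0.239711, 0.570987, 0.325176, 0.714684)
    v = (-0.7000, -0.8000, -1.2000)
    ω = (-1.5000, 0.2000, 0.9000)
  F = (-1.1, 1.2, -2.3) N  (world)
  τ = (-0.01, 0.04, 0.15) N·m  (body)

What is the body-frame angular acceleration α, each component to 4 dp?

α = (-0.1400, 1.5667, 0.6750)

precession coupling ω×(Iω) = (0.0180, -0.0540, 0.0420)
α = I⁻¹(τ − ω×Iω) = (-0.1400, 1.5667, 0.6750)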